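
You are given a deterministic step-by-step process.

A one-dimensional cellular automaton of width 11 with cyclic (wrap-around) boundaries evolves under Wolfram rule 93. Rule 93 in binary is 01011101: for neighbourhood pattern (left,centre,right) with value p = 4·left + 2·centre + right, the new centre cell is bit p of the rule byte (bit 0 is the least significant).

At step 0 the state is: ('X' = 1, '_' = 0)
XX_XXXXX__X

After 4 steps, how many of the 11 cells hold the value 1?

6

step 0: XX_XXXXX__X
step 1: _X_X___XX_X
step 2: _X_XXX_XX_X
step 3: _X_X_X_XX_X
step 4: _X_X_X_XX_X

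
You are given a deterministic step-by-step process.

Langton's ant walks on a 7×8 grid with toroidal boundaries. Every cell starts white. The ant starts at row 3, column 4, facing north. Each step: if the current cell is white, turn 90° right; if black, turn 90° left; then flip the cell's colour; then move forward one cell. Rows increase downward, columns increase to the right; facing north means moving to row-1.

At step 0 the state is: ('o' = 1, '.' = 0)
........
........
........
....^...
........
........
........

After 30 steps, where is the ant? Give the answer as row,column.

[0] ........
........
........
....^...
........
........
........
[1] ........
........
........
....o>..
........
........
........
[2] ........
........
........
....oo..
.....v..
........
........
[3] ........
........
........
....oo..
....<o..
........
........
[4] ........
........
........
....^o..
....oo..
........
........
[5] ........
........
........
...<.o..
....oo..
........
........
[6] ........
........
...^....
...o.o..
....oo..
........
........
[7] ........
........
...o>...
...o.o..
....oo..
........
........
[8] ........
........
...oo...
...ovo..
....oo..
........
........
[9] ........
........
...oo...
...<oo..
....oo..
........
........
[10] ........
........
...oo...
....oo..
...voo..
........
........
[11] ........
........
...oo...
....oo..
..<ooo..
........
........
[12] ........
........
...oo...
..^.oo..
..oooo..
........
........
[13] ........
........
...oo...
..o>oo..
..oooo..
........
........
[14] ........
........
...oo...
..oooo..
..ovoo..
........
........
[15] ........
........
...oo...
..oooo..
..o.>o..
........
........
[16] ........
........
...oo...
..oo^o..
..o..o..
........
........
[17] ........
........
...oo...
..o<.o..
..o..o..
........
........
[18] ........
........
...oo...
..o..o..
..ov.o..
........
........
[19] ........
........
...oo...
..o..o..
..<o.o..
........
........
[20] ........
........
...oo...
..o..o..
...o.o..
..v.....
........
[21] ........
........
...oo...
..o..o..
...o.o..
.<o.....
........
[22] ........
........
...oo...
..o..o..
.^.o.o..
.oo.....
........
[23] ........
........
...oo...
..o..o..
.o>o.o..
.oo.....
........
[24] ........
........
...oo...
..o..o..
.ooo.o..
.ov.....
........
[25] ........
........
...oo...
..o..o..
.ooo.o..
.o.>....
........
[26] ........
........
...oo...
..o..o..
.ooo.o..
.o.o....
...v....
[27] ........
........
...oo...
..o..o..
.ooo.o..
.o.o....
..<o....
[28] ........
........
...oo...
..o..o..
.ooo.o..
.o^o....
..oo....
[29] ........
........
...oo...
..o..o..
.ooo.o..
.oo>....
..oo....
[30] ........
........
...oo...
..o..o..
.oo^.o..
.oo.....
..oo....

4,3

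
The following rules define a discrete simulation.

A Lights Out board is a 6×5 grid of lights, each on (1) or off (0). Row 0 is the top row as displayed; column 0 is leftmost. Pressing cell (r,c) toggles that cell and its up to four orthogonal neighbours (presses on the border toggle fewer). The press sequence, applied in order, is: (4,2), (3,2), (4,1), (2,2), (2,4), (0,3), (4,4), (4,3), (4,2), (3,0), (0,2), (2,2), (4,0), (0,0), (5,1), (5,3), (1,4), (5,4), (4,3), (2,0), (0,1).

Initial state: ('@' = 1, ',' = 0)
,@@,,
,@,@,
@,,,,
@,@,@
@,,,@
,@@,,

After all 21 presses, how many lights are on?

14

[0] ,@@,,
,@,@,
@,,,,
@,@,@
@,,,@
,@@,,
[1] ,@@,,
,@,@,
@,,,,
@,,,@
@@@@@
,@,,,
[2] ,@@,,
,@,@,
@,@,,
@@@@@
@@,@@
,@,,,
[3] ,@@,,
,@,@,
@,@,,
@,@@@
,,@@@
,,,,,
[4] ,@@,,
,@@@,
@@,@,
@,,@@
,,@@@
,,,,,
[5] ,@@,,
,@@@@
@@,,@
@,,@,
,,@@@
,,,,,
[6] ,@,@@
,@@,@
@@,,@
@,,@,
,,@@@
,,,,,
[7] ,@,@@
,@@,@
@@,,@
@,,@@
,,@,,
,,,,@
[8] ,@,@@
,@@,@
@@,,@
@,,,@
,,,@@
,,,@@
[9] ,@,@@
,@@,@
@@,,@
@,@,@
,@@,@
,,@@@
[10] ,@,@@
,@@,@
,@,,@
,@@,@
@@@,@
,,@@@
[11] ,,@,@
,@,,@
,@,,@
,@@,@
@@@,@
,,@@@
[12] ,,@,@
,@@,@
,,@@@
,@,,@
@@@,@
,,@@@
[13] ,,@,@
,@@,@
,,@@@
@@,,@
,,@,@
@,@@@
[14] @@@,@
@@@,@
,,@@@
@@,,@
,,@,@
@,@@@
[15] @@@,@
@@@,@
,,@@@
@@,,@
,@@,@
,@,@@
[16] @@@,@
@@@,@
,,@@@
@@,,@
,@@@@
,@@,,
[17] @@@,,
@@@@,
,,@@,
@@,,@
,@@@@
,@@,,
[18] @@@,,
@@@@,
,,@@,
@@,,@
,@@@,
,@@@@
[19] @@@,,
@@@@,
,,@@,
@@,@@
,@,,@
,@@,@
[20] @@@,,
,@@@,
@@@@,
,@,@@
,@,,@
,@@,@
[21] ,,,,,
,,@@,
@@@@,
,@,@@
,@,,@
,@@,@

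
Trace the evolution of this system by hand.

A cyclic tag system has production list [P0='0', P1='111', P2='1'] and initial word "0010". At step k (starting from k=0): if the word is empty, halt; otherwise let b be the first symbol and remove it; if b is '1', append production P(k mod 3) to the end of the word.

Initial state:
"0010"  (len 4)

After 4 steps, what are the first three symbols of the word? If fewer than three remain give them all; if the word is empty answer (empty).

1

k=0  "0010"  (len 4)
k=1  "010"  (len 3)
k=2  "10"  (len 2)
k=3  "01"  (len 2)
k=4  "1"  (len 1)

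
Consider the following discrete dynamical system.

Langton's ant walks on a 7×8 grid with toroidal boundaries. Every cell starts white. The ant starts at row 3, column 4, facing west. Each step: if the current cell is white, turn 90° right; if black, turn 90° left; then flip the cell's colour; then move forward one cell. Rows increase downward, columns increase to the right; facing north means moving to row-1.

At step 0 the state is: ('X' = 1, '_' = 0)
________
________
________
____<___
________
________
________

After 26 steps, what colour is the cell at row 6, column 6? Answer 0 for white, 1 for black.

step 0: ________
________
________
____<___
________
________
________
step 1: ________
________
____^___
____X___
________
________
________
step 2: ________
________
____X>__
____X___
________
________
________
step 3: ________
________
____XX__
____Xv__
________
________
________
step 4: ________
________
____XX__
____<X__
________
________
________
step 5: ________
________
____XX__
_____X__
____v___
________
________
step 6: ________
________
____XX__
_____X__
___<X___
________
________
step 7: ________
________
____XX__
___^_X__
___XX___
________
________
step 8: ________
________
____XX__
___X>X__
___XX___
________
________
step 9: ________
________
____XX__
___XXX__
___Xv___
________
________
step 10: ________
________
____XX__
___XXX__
___X_>__
________
________
step 11: ________
________
____XX__
___XXX__
___X_X__
_____v__
________
step 12: ________
________
____XX__
___XXX__
___X_X__
____<X__
________
step 13: ________
________
____XX__
___XXX__
___X^X__
____XX__
________
step 14: ________
________
____XX__
___XXX__
___XX>__
____XX__
________
step 15: ________
________
____XX__
___XX^__
___XX___
____XX__
________
step 16: ________
________
____XX__
___X<___
___XX___
____XX__
________
step 17: ________
________
____XX__
___X____
___Xv___
____XX__
________
step 18: ________
________
____XX__
___X____
___X_>__
____XX__
________
step 19: ________
________
____XX__
___X____
___X_X__
____Xv__
________
step 20: ________
________
____XX__
___X____
___X_X__
____X_>_
________
step 21: ________
________
____XX__
___X____
___X_X__
____X_X_
______v_
step 22: ________
________
____XX__
___X____
___X_X__
____X_X_
_____<X_
step 23: ________
________
____XX__
___X____
___X_X__
____X^X_
_____XX_
step 24: ________
________
____XX__
___X____
___X_X__
____XX>_
_____XX_
step 25: ________
________
____XX__
___X____
___X_X^_
____XX__
_____XX_
step 26: ________
________
____XX__
___X____
___X_XX>
____XX__
_____XX_

1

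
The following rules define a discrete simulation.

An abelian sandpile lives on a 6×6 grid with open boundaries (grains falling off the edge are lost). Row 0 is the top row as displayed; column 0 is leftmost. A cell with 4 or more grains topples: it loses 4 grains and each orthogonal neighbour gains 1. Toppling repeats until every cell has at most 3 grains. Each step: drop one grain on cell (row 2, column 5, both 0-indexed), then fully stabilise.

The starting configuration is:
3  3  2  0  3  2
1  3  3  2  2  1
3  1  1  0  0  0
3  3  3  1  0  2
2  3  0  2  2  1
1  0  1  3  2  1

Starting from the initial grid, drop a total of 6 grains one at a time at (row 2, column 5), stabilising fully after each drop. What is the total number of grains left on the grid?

gen 0: 3  3  2  0  3  2
1  3  3  2  2  1
3  1  1  0  0  0
3  3  3  1  0  2
2  3  0  2  2  1
1  0  1  3  2  1
gen 1: 3  3  2  0  3  2
1  3  3  2  2  1
3  1  1  0  0  1
3  3  3  1  0  2
2  3  0  2  2  1
1  0  1  3  2  1
gen 2: 3  3  2  0  3  2
1  3  3  2  2  1
3  1  1  0  0  2
3  3  3  1  0  2
2  3  0  2  2  1
1  0  1  3  2  1
gen 3: 3  3  2  0  3  2
1  3  3  2  2  1
3  1  1  0  0  3
3  3  3  1  0  2
2  3  0  2  2  1
1  0  1  3  2  1
gen 4: 3  3  2  0  3  2
1  3  3  2  2  2
3  1  1  0  1  0
3  3  3  1  0  3
2  3  0  2  2  1
1  0  1  3  2  1
gen 5: 3  3  2  0  3  2
1  3  3  2  2  2
3  1  1  0  1  1
3  3  3  1  0  3
2  3  0  2  2  1
1  0  1  3  2  1
gen 6: 3  3  2  0  3  2
1  3  3  2  2  2
3  1  1  0  1  2
3  3  3  1  0  3
2  3  0  2  2  1
1  0  1  3  2  1

65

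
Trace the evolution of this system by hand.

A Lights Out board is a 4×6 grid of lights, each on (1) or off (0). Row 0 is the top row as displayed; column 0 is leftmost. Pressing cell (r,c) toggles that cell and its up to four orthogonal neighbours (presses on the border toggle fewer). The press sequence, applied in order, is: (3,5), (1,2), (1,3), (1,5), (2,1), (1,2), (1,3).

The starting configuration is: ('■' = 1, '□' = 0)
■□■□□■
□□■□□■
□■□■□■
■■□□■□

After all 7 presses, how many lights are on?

step 0: ■□■□□■
□□■□□■
□■□■□■
■■□□■□
step 1: ■□■□□■
□□■□□■
□■□■□□
■■□□□■
step 2: ■□□□□■
□■□■□■
□■■■□□
■■□□□■
step 3: ■□□■□■
□■■□■■
□■■□□□
■■□□□■
step 4: ■□□■□□
□■■□□□
□■■□□■
■■□□□■
step 5: ■□□■□□
□□■□□□
■□□□□■
■□□□□■
step 6: ■□■■□□
□■□■□□
■□■□□■
■□□□□■
step 7: ■□■□□□
□■■□■□
■□■■□■
■□□□□■

11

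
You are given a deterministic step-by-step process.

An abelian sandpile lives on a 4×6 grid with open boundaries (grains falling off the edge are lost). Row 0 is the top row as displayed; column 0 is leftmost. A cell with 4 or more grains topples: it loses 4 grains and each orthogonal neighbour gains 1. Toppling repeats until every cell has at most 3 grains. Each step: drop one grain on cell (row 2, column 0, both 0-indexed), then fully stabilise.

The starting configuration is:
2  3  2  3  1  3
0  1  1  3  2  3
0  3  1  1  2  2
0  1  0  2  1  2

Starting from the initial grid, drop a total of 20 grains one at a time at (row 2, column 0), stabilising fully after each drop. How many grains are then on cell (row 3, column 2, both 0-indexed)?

gen 0: 2  3  2  3  1  3
0  1  1  3  2  3
0  3  1  1  2  2
0  1  0  2  1  2
gen 1: 2  3  2  3  1  3
0  1  1  3  2  3
1  3  1  1  2  2
0  1  0  2  1  2
gen 2: 2  3  2  3  1  3
0  1  1  3  2  3
2  3  1  1  2  2
0  1  0  2  1  2
gen 3: 2  3  2  3  1  3
0  1  1  3  2  3
3  3  1  1  2  2
0  1  0  2  1  2
gen 4: 2  3  2  3  1  3
1  2  1  3  2  3
1  0  2  1  2  2
1  2  0  2  1  2
gen 5: 2  3  2  3  1  3
1  2  1  3  2  3
2  0  2  1  2  2
1  2  0  2  1  2
gen 6: 2  3  2  3  1  3
1  2  1  3  2  3
3  0  2  1  2  2
1  2  0  2  1  2
gen 7: 2  3  2  3  1  3
2  2  1  3  2  3
0  1  2  1  2  2
2  2  0  2  1  2
gen 8: 2  3  2  3  1  3
2  2  1  3  2  3
1  1  2  1  2  2
2  2  0  2  1  2
gen 9: 2  3  2  3  1  3
2  2  1  3  2  3
2  1  2  1  2  2
2  2  0  2  1  2
gen 10: 2  3  2  3  1  3
2  2  1  3  2  3
3  1  2  1  2  2
2  2  0  2  1  2
gen 11: 2  3  2  3  1  3
3  2  1  3  2  3
0  2  2  1  2  2
3  2  0  2  1  2
gen 12: 2  3  2  3  1  3
3  2  1  3  2  3
1  2  2  1  2  2
3  2  0  2  1  2
gen 13: 2  3  2  3  1  3
3  2  1  3  2  3
2  2  2  1  2  2
3  2  0  2  1  2
gen 14: 2  3  2  3  1  3
3  2  1  3  2  3
3  2  2  1  2  2
3  2  0  2  1  2
gen 15: 3  3  2  3  1  3
0  3  1  3  2  3
2  3  2  1  2  2
0  3  0  2  1  2
gen 16: 3  3  2  3  1  3
0  3  1  3  2  3
3  3  2  1  2  2
0  3  0  2  1  2
gen 17: 0  1  3  3  1  3
3  1  2  3  2  3
1  2  3  1  2  2
2  0  1  2  1  2
gen 18: 0  1  3  3  1  3
3  1  2  3  2  3
2  2  3  1  2  2
2  0  1  2  1  2
gen 19: 0  1  3  3  1  3
3  1  2  3  2  3
3  2  3  1  2  2
2  0  1  2  1  2
gen 20: 1  1  3  3  1  3
0  2  2  3  2  3
1  3  3  1  2  2
3  0  1  2  1  2

1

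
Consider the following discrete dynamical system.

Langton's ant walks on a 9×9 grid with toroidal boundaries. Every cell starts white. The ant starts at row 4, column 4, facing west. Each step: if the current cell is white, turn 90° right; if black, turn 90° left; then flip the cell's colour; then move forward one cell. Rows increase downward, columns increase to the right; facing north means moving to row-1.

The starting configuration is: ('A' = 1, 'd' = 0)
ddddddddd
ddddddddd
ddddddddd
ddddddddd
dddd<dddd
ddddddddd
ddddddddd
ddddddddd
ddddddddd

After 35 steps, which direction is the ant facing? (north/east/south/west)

gen 0: ddddddddd
ddddddddd
ddddddddd
ddddddddd
dddd<dddd
ddddddddd
ddddddddd
ddddddddd
ddddddddd
gen 1: ddddddddd
ddddddddd
ddddddddd
dddd^dddd
ddddAdddd
ddddddddd
ddddddddd
ddddddddd
ddddddddd
gen 2: ddddddddd
ddddddddd
ddddddddd
ddddA>ddd
ddddAdddd
ddddddddd
ddddddddd
ddddddddd
ddddddddd
gen 3: ddddddddd
ddddddddd
ddddddddd
ddddAAddd
ddddAvddd
ddddddddd
ddddddddd
ddddddddd
ddddddddd
gen 4: ddddddddd
ddddddddd
ddddddddd
ddddAAddd
dddd<Addd
ddddddddd
ddddddddd
ddddddddd
ddddddddd
gen 5: ddddddddd
ddddddddd
ddddddddd
ddddAAddd
dddddAddd
ddddvdddd
ddddddddd
ddddddddd
ddddddddd
gen 6: ddddddddd
ddddddddd
ddddddddd
ddddAAddd
dddddAddd
ddd<Adddd
ddddddddd
ddddddddd
ddddddddd
gen 7: ddddddddd
ddddddddd
ddddddddd
ddddAAddd
ddd^dAddd
dddAAdddd
ddddddddd
ddddddddd
ddddddddd
gen 8: ddddddddd
ddddddddd
ddddddddd
ddddAAddd
dddA>Addd
dddAAdddd
ddddddddd
ddddddddd
ddddddddd
gen 9: ddddddddd
ddddddddd
ddddddddd
ddddAAddd
dddAAAddd
dddAvdddd
ddddddddd
ddddddddd
ddddddddd
gen 10: ddddddddd
ddddddddd
ddddddddd
ddddAAddd
dddAAAddd
dddAd>ddd
ddddddddd
ddddddddd
ddddddddd
gen 11: ddddddddd
ddddddddd
ddddddddd
ddddAAddd
dddAAAddd
dddAdAddd
dddddvddd
ddddddddd
ddddddddd
gen 12: ddddddddd
ddddddddd
ddddddddd
ddddAAddd
dddAAAddd
dddAdAddd
dddd<Addd
ddddddddd
ddddddddd
gen 13: ddddddddd
ddddddddd
ddddddddd
ddddAAddd
dddAAAddd
dddA^Addd
ddddAAddd
ddddddddd
ddddddddd
gen 14: ddddddddd
ddddddddd
ddddddddd
ddddAAddd
dddAAAddd
dddAA>ddd
ddddAAddd
ddddddddd
ddddddddd
gen 15: ddddddddd
ddddddddd
ddddddddd
ddddAAddd
dddAA^ddd
dddAAdddd
ddddAAddd
ddddddddd
ddddddddd
gen 16: ddddddddd
ddddddddd
ddddddddd
ddddAAddd
dddA<dddd
dddAAdddd
ddddAAddd
ddddddddd
ddddddddd
gen 17: ddddddddd
ddddddddd
ddddddddd
ddddAAddd
dddAddddd
dddAvdddd
ddddAAddd
ddddddddd
ddddddddd
gen 18: ddddddddd
ddddddddd
ddddddddd
ddddAAddd
dddAddddd
dddAd>ddd
ddddAAddd
ddddddddd
ddddddddd
gen 19: ddddddddd
ddddddddd
ddddddddd
ddddAAddd
dddAddddd
dddAdAddd
ddddAvddd
ddddddddd
ddddddddd
gen 20: ddddddddd
ddddddddd
ddddddddd
ddddAAddd
dddAddddd
dddAdAddd
ddddAd>dd
ddddddddd
ddddddddd
gen 21: ddddddddd
ddddddddd
ddddddddd
ddddAAddd
dddAddddd
dddAdAddd
ddddAdAdd
ddddddvdd
ddddddddd
gen 22: ddddddddd
ddddddddd
ddddddddd
ddddAAddd
dddAddddd
dddAdAddd
ddddAdAdd
ddddd<Add
ddddddddd
gen 23: ddddddddd
ddddddddd
ddddddddd
ddddAAddd
dddAddddd
dddAdAddd
ddddA^Add
dddddAAdd
ddddddddd
gen 24: ddddddddd
ddddddddd
ddddddddd
ddddAAddd
dddAddddd
dddAdAddd
ddddAA>dd
dddddAAdd
ddddddddd
gen 25: ddddddddd
ddddddddd
ddddddddd
ddddAAddd
dddAddddd
dddAdA^dd
ddddAAddd
dddddAAdd
ddddddddd
gen 26: ddddddddd
ddddddddd
ddddddddd
ddddAAddd
dddAddddd
dddAdAA>d
ddddAAddd
dddddAAdd
ddddddddd
gen 27: ddddddddd
ddddddddd
ddddddddd
ddddAAddd
dddAddddd
dddAdAAAd
ddddAAdvd
dddddAAdd
ddddddddd
gen 28: ddddddddd
ddddddddd
ddddddddd
ddddAAddd
dddAddddd
dddAdAAAd
ddddAA<Ad
dddddAAdd
ddddddddd
gen 29: ddddddddd
ddddddddd
ddddddddd
ddddAAddd
dddAddddd
dddAdA^Ad
ddddAAAAd
dddddAAdd
ddddddddd
gen 30: ddddddddd
ddddddddd
ddddddddd
ddddAAddd
dddAddddd
dddAd<dAd
ddddAAAAd
dddddAAdd
ddddddddd
gen 31: ddddddddd
ddddddddd
ddddddddd
ddddAAddd
dddAddddd
dddAdddAd
ddddAvAAd
dddddAAdd
ddddddddd
gen 32: ddddddddd
ddddddddd
ddddddddd
ddddAAddd
dddAddddd
dddAdddAd
ddddAd>Ad
dddddAAdd
ddddddddd
gen 33: ddddddddd
ddddddddd
ddddddddd
ddddAAddd
dddAddddd
dddAdd^Ad
ddddAddAd
dddddAAdd
ddddddddd
gen 34: ddddddddd
ddddddddd
ddddddddd
ddddAAddd
dddAddddd
dddAddA>d
ddddAddAd
dddddAAdd
ddddddddd
gen 35: ddddddddd
ddddddddd
ddddddddd
ddddAAddd
dddAddd^d
dddAddAdd
ddddAddAd
dddddAAdd
ddddddddd

north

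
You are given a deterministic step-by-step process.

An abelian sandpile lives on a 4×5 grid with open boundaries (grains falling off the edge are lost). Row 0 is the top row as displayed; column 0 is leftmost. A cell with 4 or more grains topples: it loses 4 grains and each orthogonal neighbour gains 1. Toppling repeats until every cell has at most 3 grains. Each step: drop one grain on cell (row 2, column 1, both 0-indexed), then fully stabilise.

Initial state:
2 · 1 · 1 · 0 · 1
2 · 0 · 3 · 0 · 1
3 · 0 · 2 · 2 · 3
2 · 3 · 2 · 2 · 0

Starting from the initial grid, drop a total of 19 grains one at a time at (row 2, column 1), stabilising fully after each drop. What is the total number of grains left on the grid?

t=0: 2 · 1 · 1 · 0 · 1
2 · 0 · 3 · 0 · 1
3 · 0 · 2 · 2 · 3
2 · 3 · 2 · 2 · 0
t=1: 2 · 1 · 1 · 0 · 1
2 · 0 · 3 · 0 · 1
3 · 1 · 2 · 2 · 3
2 · 3 · 2 · 2 · 0
t=2: 2 · 1 · 1 · 0 · 1
2 · 0 · 3 · 0 · 1
3 · 2 · 2 · 2 · 3
2 · 3 · 2 · 2 · 0
t=3: 2 · 1 · 1 · 0 · 1
2 · 0 · 3 · 0 · 1
3 · 3 · 2 · 2 · 3
2 · 3 · 2 · 2 · 0
t=4: 2 · 1 · 1 · 0 · 1
3 · 1 · 3 · 0 · 1
1 · 2 · 3 · 2 · 3
0 · 1 · 3 · 2 · 0
t=5: 2 · 1 · 1 · 0 · 1
3 · 1 · 3 · 0 · 1
1 · 3 · 3 · 2 · 3
0 · 1 · 3 · 2 · 0
t=6: 2 · 1 · 2 · 0 · 1
3 · 3 · 0 · 1 · 1
2 · 1 · 2 · 3 · 3
0 · 3 · 0 · 3 · 0
t=7: 2 · 1 · 2 · 0 · 1
3 · 3 · 0 · 1 · 1
2 · 2 · 2 · 3 · 3
0 · 3 · 0 · 3 · 0
t=8: 2 · 1 · 2 · 0 · 1
3 · 3 · 0 · 1 · 1
2 · 3 · 2 · 3 · 3
0 · 3 · 0 · 3 · 0
t=9: 3 · 2 · 2 · 0 · 1
1 · 1 · 1 · 1 · 1
0 · 3 · 3 · 3 · 3
2 · 0 · 1 · 3 · 0
t=10: 3 · 2 · 2 · 0 · 1
1 · 2 · 2 · 2 · 2
1 · 1 · 1 · 2 · 0
2 · 1 · 3 · 0 · 2
t=11: 3 · 2 · 2 · 0 · 1
1 · 2 · 2 · 2 · 2
1 · 2 · 1 · 2 · 0
2 · 1 · 3 · 0 · 2
t=12: 3 · 2 · 2 · 0 · 1
1 · 2 · 2 · 2 · 2
1 · 3 · 1 · 2 · 0
2 · 1 · 3 · 0 · 2
t=13: 3 · 2 · 2 · 0 · 1
1 · 3 · 2 · 2 · 2
2 · 0 · 2 · 2 · 0
2 · 2 · 3 · 0 · 2
t=14: 3 · 2 · 2 · 0 · 1
1 · 3 · 2 · 2 · 2
2 · 1 · 2 · 2 · 0
2 · 2 · 3 · 0 · 2
t=15: 3 · 2 · 2 · 0 · 1
1 · 3 · 2 · 2 · 2
2 · 2 · 2 · 2 · 0
2 · 2 · 3 · 0 · 2
t=16: 3 · 2 · 2 · 0 · 1
1 · 3 · 2 · 2 · 2
2 · 3 · 2 · 2 · 0
2 · 2 · 3 · 0 · 2
t=17: 3 · 3 · 2 · 0 · 1
2 · 0 · 3 · 2 · 2
3 · 1 · 3 · 2 · 0
2 · 3 · 3 · 0 · 2
t=18: 3 · 3 · 2 · 0 · 1
2 · 0 · 3 · 2 · 2
3 · 2 · 3 · 2 · 0
2 · 3 · 3 · 0 · 2
t=19: 3 · 3 · 2 · 0 · 1
2 · 0 · 3 · 2 · 2
3 · 3 · 3 · 2 · 0
2 · 3 · 3 · 0 · 2

39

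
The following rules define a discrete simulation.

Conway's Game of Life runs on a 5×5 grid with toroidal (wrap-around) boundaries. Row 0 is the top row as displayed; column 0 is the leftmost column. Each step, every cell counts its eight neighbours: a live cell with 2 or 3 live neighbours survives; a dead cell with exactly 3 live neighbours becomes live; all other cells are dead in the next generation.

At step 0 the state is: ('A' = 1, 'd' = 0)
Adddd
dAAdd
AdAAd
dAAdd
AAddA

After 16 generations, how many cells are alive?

0) Adddd
dAAdd
AdAAd
dAAdd
AAddA
1) ddAdA
AdAAA
AddAd
ddddd
ddAdA
2) ddAdd
AdAdd
AAAAd
dddAA
ddddd
3) dAddd
AdddA
Adddd
AAdAA
dddAd
4) AdddA
AAddA
dddAd
AAAAd
dAdAd
5) ddAAd
dAdAd
dddAd
AAdAd
dddAd
6) dddAA
dddAA
AAdAd
dddAd
dAdAd
7) Adddd
ddddd
AddAd
AAdAd
dddAd
8) ddddd
ddddA
AAAdd
AAdAd
AAAdd
9) AAddd
AAddd
ddAAd
dddAd
AdAdA
10) ddAdd
AdddA
dAAAA
dAddd
AdAAA
11) ddAdd
AdddA
dAAAA
ddddd
AdAAA
12) ddAdd
AdddA
dAAAA
ddddd
dAAAA
13) ddAdd
AdddA
dAAAA
ddddd
dAAAd
14) AdAdA
AdddA
dAAAA
AdddA
dAAAd
15) ddAdd
ddddd
dAAdd
ddddd
ddAdd
16) ddddd
dAAdd
ddddd
dAAdd
ddddd

4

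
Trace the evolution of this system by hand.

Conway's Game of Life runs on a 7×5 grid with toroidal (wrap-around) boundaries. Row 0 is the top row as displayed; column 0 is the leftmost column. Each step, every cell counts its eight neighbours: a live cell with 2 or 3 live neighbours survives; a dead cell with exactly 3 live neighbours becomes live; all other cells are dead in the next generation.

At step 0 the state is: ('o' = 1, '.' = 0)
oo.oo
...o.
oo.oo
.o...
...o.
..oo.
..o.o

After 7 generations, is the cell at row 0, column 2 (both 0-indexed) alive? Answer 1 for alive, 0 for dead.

1

gen 0: oo.oo
...o.
oo.oo
.o...
...o.
..oo.
..o.o
gen 1: oo...
.....
oo.oo
.o.o.
...o.
..o.o
.....
gen 2: .....
..o..
oo.oo
.o.o.
...oo
...o.
oo...
gen 3: .o...
ooooo
oo.oo
.o...
...oo
o.oo.
.....
gen 4: .o.oo
.....
.....
.o...
oo.oo
..oo.
.oo..
gen 5: oo.o.
.....
.....
.oo.o
oo.oo
.....
oo..o
gen 6: .oo..
.....
.....
.oo.o
.o.oo
..oo.
.oo.o
gen 7: oooo.
.....
.....
.oo.o
.o..o
.....
o....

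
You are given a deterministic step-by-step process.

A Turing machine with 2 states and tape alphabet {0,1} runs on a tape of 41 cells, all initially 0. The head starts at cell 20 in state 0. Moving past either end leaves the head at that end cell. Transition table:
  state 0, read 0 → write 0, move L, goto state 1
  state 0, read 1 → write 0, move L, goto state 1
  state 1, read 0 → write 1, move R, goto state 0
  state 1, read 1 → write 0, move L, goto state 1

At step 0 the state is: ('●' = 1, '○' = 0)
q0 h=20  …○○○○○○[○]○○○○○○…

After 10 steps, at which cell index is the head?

16

0) q0 h=20  …○○○○○○[○]○○○○○○…
1) q1 h=19  …○○○○○○[○]○○○○○○…
2) q0 h=20  …○○○○○●[○]○○○○○○…
3) q1 h=19  …○○○○○○[●]○○○○○○…
4) q1 h=18  …○○○○○○[○]○○○○○○…
5) q0 h=19  …○○○○○●[○]○○○○○○…
6) q1 h=18  …○○○○○○[●]○○○○○○…
7) q1 h=17  …○○○○○○[○]○○○○○○…
8) q0 h=18  …○○○○○●[○]○○○○○○…
9) q1 h=17  …○○○○○○[●]○○○○○○…
10) q1 h=16  …○○○○○○[○]○○○○○○…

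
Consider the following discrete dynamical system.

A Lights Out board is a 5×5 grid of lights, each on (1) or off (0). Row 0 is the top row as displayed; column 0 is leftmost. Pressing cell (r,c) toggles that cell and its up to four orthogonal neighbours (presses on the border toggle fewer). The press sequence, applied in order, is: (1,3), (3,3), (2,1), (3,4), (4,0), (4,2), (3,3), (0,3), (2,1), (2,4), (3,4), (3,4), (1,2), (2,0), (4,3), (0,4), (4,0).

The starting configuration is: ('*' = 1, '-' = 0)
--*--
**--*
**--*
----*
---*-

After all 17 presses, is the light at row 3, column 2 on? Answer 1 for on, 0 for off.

gen 0: --*--
**--*
**--*
----*
---*-
gen 1: --**-
****-
**-**
----*
---*-
gen 2: --**-
****-
**--*
--**-
-----
gen 3: --**-
*-**-
--*-*
-***-
-----
gen 4: --**-
*-**-
--*--
-**-*
----*
gen 5: --**-
*-**-
--*--
***-*
**--*
gen 6: --**-
*-**-
--*--
**--*
*-***
gen 7: --**-
*-**-
--**-
****-
*-*-*
gen 8: ----*
*-*--
--**-
****-
*-*-*
gen 9: ----*
***--
**-*-
*-**-
*-*-*
gen 10: ----*
***-*
**--*
*-***
*-*-*
gen 11: ----*
***-*
**---
*-*--
*-*--
gen 12: ----*
***-*
**--*
*-***
*-*-*
gen 13: --*-*
*--**
***-*
*-***
*-*-*
gen 14: --*-*
---**
--*-*
--***
*-*-*
gen 15: --*-*
---**
--*-*
--*-*
*--*-
gen 16: --**-
---*-
--*-*
--*-*
*--*-
gen 17: --**-
---*-
--*-*
*-*-*
-*-*-

1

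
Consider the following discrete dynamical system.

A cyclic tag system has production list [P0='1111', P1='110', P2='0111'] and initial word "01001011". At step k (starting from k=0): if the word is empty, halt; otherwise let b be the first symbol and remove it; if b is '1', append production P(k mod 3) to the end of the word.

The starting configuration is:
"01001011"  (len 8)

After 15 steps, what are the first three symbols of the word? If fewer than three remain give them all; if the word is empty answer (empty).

[0] "01001011"  (len 8)
[1] "1001011"  (len 7)
[2] "001011110"  (len 9)
[3] "01011110"  (len 8)
[4] "1011110"  (len 7)
[5] "011110110"  (len 9)
[6] "11110110"  (len 8)
[7] "11101101111"  (len 11)
[8] "1101101111110"  (len 13)
[9] "1011011111100111"  (len 16)
[10] "0110111111001111111"  (len 19)
[11] "110111111001111111"  (len 18)
[12] "101111110011111110111"  (len 21)
[13] "011111100111111101111111"  (len 24)
[14] "11111100111111101111111"  (len 23)
[15] "11111001111111011111110111"  (len 26)

111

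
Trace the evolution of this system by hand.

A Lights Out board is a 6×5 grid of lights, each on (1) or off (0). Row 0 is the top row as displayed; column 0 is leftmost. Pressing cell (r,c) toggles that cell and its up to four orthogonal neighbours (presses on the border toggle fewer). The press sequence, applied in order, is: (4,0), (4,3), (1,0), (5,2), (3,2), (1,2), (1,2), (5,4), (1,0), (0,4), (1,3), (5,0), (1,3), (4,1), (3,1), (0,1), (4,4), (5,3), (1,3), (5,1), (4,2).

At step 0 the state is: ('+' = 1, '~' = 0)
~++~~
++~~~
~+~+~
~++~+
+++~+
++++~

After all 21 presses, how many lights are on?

gen 0: ~++~~
++~~~
~+~+~
~++~+
+++~+
++++~
gen 1: ~++~~
++~~~
~+~+~
+++~+
~~+~+
~+++~
gen 2: ~++~~
++~~~
~+~+~
+++++
~~~+~
~++~~
gen 3: +++~~
~~~~~
++~+~
+++++
~~~+~
~++~~
gen 4: +++~~
~~~~~
++~+~
+++++
~~++~
~~~+~
gen 5: +++~~
~~~~~
++++~
+~~~+
~~~+~
~~~+~
gen 6: ++~~~
~+++~
++~+~
+~~~+
~~~+~
~~~+~
gen 7: +++~~
~~~~~
++++~
+~~~+
~~~+~
~~~+~
gen 8: +++~~
~~~~~
++++~
+~~~+
~~~++
~~~~+
gen 9: ~++~~
++~~~
~+++~
+~~~+
~~~++
~~~~+
gen 10: ~++++
++~~+
~+++~
+~~~+
~~~++
~~~~+
gen 11: ~++~+
++++~
~++~~
+~~~+
~~~++
~~~~+
gen 12: ~++~+
++++~
~++~~
+~~~+
+~~++
++~~+
gen 13: ~++++
++~~+
~+++~
+~~~+
+~~++
++~~+
gen 14: ~++++
++~~+
~+++~
++~~+
~++++
+~~~+
gen 15: ~++++
++~~+
~~++~
~~+~+
~~+++
+~~~+
gen 16: +~~++
+~~~+
~~++~
~~+~+
~~+++
+~~~+
gen 17: +~~++
+~~~+
~~++~
~~+~~
~~+~~
+~~~~
gen 18: +~~++
+~~~+
~~++~
~~+~~
~~++~
+~+++
gen 19: +~~~+
+~++~
~~+~~
~~+~~
~~++~
+~+++
gen 20: +~~~+
+~++~
~~+~~
~~+~~
~+++~
~+~++
gen 21: +~~~+
+~++~
~~+~~
~~~~~
~~~~~
~++++

10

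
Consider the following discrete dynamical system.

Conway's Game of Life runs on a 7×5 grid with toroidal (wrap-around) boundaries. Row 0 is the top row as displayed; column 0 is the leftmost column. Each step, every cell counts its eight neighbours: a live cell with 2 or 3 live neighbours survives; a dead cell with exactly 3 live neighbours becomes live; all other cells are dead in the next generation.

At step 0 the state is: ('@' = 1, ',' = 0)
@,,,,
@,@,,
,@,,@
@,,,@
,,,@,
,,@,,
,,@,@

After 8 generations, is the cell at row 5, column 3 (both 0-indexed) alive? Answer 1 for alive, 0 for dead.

1

t=0: @,,,,
@,@,,
,@,,@
@,,,@
,,,@,
,,@,,
,,@,@
t=1: @,,@@
@,,,@
,@,@@
@,,@@
,,,@@
,,@,,
,@,@,
t=2: ,@@@,
,@@,,
,@@,,
,,,,,
@,@,,
,,@,@
@@,@,
t=3: ,,,@@
@,,,,
,@@,,
,,@,,
,@,@,
,,@,@
@,,,,
t=4: @,,,@
@@@@@
,@@,,
,,,@,
,@,@,
@@@@@
@,,,,
t=5: ,,@,,
,,,,,
,,,,,
,@,@,
,@,,,
,,,@,
,,@,,
t=6: ,,,,,
,,,,,
,,,,,
,,@,,
,,,,,
,,@,,
,,@@,
t=7: ,,,,,
,,,,,
,,,,,
,,,,,
,,,,,
,,@@,
,,@@,
t=8: ,,,,,
,,,,,
,,,,,
,,,,,
,,,,,
,,@@,
,,@@,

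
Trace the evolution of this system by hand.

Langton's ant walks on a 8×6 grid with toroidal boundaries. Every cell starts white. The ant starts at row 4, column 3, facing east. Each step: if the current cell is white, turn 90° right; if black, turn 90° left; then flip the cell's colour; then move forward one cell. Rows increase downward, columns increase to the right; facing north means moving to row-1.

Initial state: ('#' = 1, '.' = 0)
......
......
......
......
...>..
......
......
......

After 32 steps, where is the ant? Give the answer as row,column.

2,1

k=0  ......
......
......
......
...>..
......
......
......
k=1  ......
......
......
......
...#..
...v..
......
......
k=2  ......
......
......
......
...#..
..<#..
......
......
k=3  ......
......
......
......
..^#..
..##..
......
......
k=4  ......
......
......
......
..#>..
..##..
......
......
k=5  ......
......
......
...^..
..#...
..##..
......
......
k=6  ......
......
......
...#>.
..#...
..##..
......
......
k=7  ......
......
......
...##.
..#.v.
..##..
......
......
k=8  ......
......
......
...##.
..#<#.
..##..
......
......
k=9  ......
......
......
...^#.
..###.
..##..
......
......
k=10  ......
......
......
..<.#.
..###.
..##..
......
......
k=11  ......
......
..^...
..#.#.
..###.
..##..
......
......
k=12  ......
......
..#>..
..#.#.
..###.
..##..
......
......
k=13  ......
......
..##..
..#v#.
..###.
..##..
......
......
k=14  ......
......
..##..
..<##.
..###.
..##..
......
......
k=15  ......
......
..##..
...##.
..v##.
..##..
......
......
k=16  ......
......
..##..
...##.
...>#.
..##..
......
......
k=17  ......
......
..##..
...^#.
....#.
..##..
......
......
k=18  ......
......
..##..
..<.#.
....#.
..##..
......
......
k=19  ......
......
..^#..
..#.#.
....#.
..##..
......
......
k=20  ......
......
.<.#..
..#.#.
....#.
..##..
......
......
k=21  ......
.^....
.#.#..
..#.#.
....#.
..##..
......
......
k=22  ......
.#>...
.#.#..
..#.#.
....#.
..##..
......
......
k=23  ......
.##...
.#v#..
..#.#.
....#.
..##..
......
......
k=24  ......
.##...
.<##..
..#.#.
....#.
..##..
......
......
k=25  ......
.##...
..##..
.v#.#.
....#.
..##..
......
......
k=26  ......
.##...
..##..
<##.#.
....#.
..##..
......
......
k=27  ......
.##...
^.##..
###.#.
....#.
..##..
......
......
k=28  ......
.##...
#>##..
###.#.
....#.
..##..
......
......
k=29  ......
.##...
####..
#v#.#.
....#.
..##..
......
......
k=30  ......
.##...
####..
#.>.#.
....#.
..##..
......
......
k=31  ......
.##...
##^#..
#...#.
....#.
..##..
......
......
k=32  ......
.##...
#<.#..
#...#.
....#.
..##..
......
......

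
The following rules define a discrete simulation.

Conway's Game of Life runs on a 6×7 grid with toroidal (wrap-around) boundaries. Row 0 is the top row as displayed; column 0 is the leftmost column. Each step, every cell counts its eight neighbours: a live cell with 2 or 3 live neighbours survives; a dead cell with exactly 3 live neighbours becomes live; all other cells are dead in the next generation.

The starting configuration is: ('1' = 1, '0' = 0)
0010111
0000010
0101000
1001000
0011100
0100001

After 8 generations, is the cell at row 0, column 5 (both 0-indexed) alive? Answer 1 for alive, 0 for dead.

0

0) 0010111
0000010
0101000
1001000
0011100
0100001
1) 1000101
0011011
0010100
0100000
1111100
1100001
2) 0011100
1110001
0110110
1000100
0001001
0000100
3) 1010110
1000001
0010110
1110101
0001110
0010110
4) 1000100
1000000
0010100
1110001
1000000
0110000
5) 1000000
0101000
0011001
1011001
0000001
1100000
6) 1010000
1101000
0000101
1111011
0010001
1100001
7) 0010000
1111001
0000100
0111100
0001000
0010001
8) 0000001
1111000
0000110
0010100
0100100
0011000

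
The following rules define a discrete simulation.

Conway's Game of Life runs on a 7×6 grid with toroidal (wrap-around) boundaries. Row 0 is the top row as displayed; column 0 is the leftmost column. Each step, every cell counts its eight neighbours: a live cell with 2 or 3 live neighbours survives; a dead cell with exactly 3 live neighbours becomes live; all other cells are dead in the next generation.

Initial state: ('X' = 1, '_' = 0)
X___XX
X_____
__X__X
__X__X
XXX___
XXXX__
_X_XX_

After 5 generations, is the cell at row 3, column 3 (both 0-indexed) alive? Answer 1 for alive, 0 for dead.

t=0: X___XX
X_____
__X__X
__X__X
XXX___
XXXX__
_X_XX_
t=1: XX_XX_
XX__X_
XX___X
__XX_X
_____X
____XX
______
t=2: XXXXX_
___XX_
___X__
_XX__X
X__X_X
____XX
X__X__
t=3: XX____
_X___X
___X__
_XXX_X
_XXX__
___X__
X_____
t=4: _X___X
_XX___
_X_X__
XX____
XX____
_X_X__
XX____
t=5: ______
_X____
______
______
______
______
_X____

0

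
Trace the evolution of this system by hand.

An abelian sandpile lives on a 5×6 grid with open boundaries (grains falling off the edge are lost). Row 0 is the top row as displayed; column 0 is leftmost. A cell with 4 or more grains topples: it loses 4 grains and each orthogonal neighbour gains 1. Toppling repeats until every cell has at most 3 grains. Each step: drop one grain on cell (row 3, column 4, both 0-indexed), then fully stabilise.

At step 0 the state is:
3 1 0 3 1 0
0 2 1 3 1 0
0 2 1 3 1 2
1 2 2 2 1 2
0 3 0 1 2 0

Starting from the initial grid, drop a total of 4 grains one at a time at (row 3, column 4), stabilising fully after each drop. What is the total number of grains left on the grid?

[0] 3 1 0 3 1 0
0 2 1 3 1 0
0 2 1 3 1 2
1 2 2 2 1 2
0 3 0 1 2 0
[1] 3 1 0 3 1 0
0 2 1 3 1 0
0 2 1 3 1 2
1 2 2 2 2 2
0 3 0 1 2 0
[2] 3 1 0 3 1 0
0 2 1 3 1 0
0 2 1 3 1 2
1 2 2 2 3 2
0 3 0 1 2 0
[3] 3 1 0 3 1 0
0 2 1 3 1 0
0 2 1 3 2 2
1 2 2 3 0 3
0 3 0 1 3 0
[4] 3 1 0 3 1 0
0 2 1 3 1 0
0 2 1 3 2 2
1 2 2 3 1 3
0 3 0 1 3 0

44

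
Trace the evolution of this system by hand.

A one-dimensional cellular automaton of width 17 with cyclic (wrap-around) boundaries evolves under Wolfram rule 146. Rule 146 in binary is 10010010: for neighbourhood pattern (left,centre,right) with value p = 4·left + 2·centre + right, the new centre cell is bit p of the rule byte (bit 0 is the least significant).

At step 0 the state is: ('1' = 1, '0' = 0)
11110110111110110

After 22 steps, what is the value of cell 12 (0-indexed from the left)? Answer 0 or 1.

0

gen 0: 11110110111110110
gen 1: 01100000011100000
gen 2: 10010000101010000
gen 3: 01101001000001001
gen 4: 00000110100010110
gen 5: 00001000010100001
gen 6: 10010100100010010
gen 7: 01100011010101100
gen 8: 10010100000000010
gen 9: 01100010000000100
gen 10: 10010101000001010
gen 11: 01100000100010000
gen 12: 10010001010101000
gen 13: 01101010000000101
gen 14: 00000001000001000
gen 15: 00000010100010100
gen 16: 00000100010100010
gen 17: 00001010100010101
gen 18: 10010000010100000
gen 19: 01101000100010001
gen 20: 00000101010101010
gen 21: 00001000000000001
gen 22: 10010100000000010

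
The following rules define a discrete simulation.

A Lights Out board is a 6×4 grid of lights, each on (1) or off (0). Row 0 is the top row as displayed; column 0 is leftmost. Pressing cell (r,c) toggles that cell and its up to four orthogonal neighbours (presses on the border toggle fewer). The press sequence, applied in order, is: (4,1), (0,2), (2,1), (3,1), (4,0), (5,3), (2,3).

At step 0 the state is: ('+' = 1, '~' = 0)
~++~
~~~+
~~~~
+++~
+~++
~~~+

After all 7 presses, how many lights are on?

k=0  ~++~
~~~+
~~~~
+++~
+~++
~~~+
k=1  ~++~
~~~+
~~~~
+~+~
~+~+
~+~+
k=2  ~~~+
~~++
~~~~
+~+~
~+~+
~+~+
k=3  ~~~+
~+++
+++~
+++~
~+~+
~+~+
k=4  ~~~+
~+++
+~+~
~~~~
~~~+
~+~+
k=5  ~~~+
~+++
+~+~
+~~~
++~+
++~+
k=6  ~~~+
~+++
+~+~
+~~~
++~~
+++~
k=7  ~~~+
~++~
+~~+
+~~+
++~~
+++~

12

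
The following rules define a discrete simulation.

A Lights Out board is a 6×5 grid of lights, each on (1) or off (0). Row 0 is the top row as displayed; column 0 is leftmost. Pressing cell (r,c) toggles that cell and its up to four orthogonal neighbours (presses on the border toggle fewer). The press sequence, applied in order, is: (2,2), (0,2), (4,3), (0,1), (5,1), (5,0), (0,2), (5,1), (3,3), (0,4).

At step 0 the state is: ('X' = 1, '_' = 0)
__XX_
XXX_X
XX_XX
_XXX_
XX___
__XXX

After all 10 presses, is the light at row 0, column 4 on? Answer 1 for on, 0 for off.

1

t=0: __XX_
XXX_X
XX_XX
_XXX_
XX___
__XXX
t=1: __XX_
XX__X
X_X_X
_X_X_
XX___
__XXX
t=2: _X___
XXX_X
X_X_X
_X_X_
XX___
__XXX
t=3: _X___
XXX_X
X_X_X
_X___
XXXXX
__X_X
t=4: X_X__
X_X_X
X_X_X
_X___
XXXXX
__X_X
t=5: X_X__
X_X_X
X_X_X
_X___
X_XXX
XX__X
t=6: X_X__
X_X_X
X_X_X
_X___
__XXX
____X
t=7: XX_X_
X___X
X_X_X
_X___
__XXX
____X
t=8: XX_X_
X___X
X_X_X
_X___
_XXXX
XXX_X
t=9: XX_X_
X___X
X_XXX
_XXXX
_XX_X
XXX_X
t=10: XX__X
X____
X_XXX
_XXXX
_XX_X
XXX_X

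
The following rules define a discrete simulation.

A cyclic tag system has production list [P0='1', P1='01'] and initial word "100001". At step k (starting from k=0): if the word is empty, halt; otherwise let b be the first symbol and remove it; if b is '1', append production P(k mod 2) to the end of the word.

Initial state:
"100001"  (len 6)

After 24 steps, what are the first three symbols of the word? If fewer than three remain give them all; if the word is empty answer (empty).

t=0: "100001"  (len 6)
t=1: "000011"  (len 6)
t=2: "00011"  (len 5)
t=3: "0011"  (len 4)
t=4: "011"  (len 3)
t=5: "11"  (len 2)
t=6: "101"  (len 3)
t=7: "011"  (len 3)
t=8: "11"  (len 2)
t=9: "11"  (len 2)
t=10: "101"  (len 3)
t=11: "011"  (len 3)
t=12: "11"  (len 2)
t=13: "11"  (len 2)
t=14: "101"  (len 3)
t=15: "011"  (len 3)
t=16: "11"  (len 2)
t=17: "11"  (len 2)
t=18: "101"  (len 3)
t=19: "011"  (len 3)
t=20: "11"  (len 2)
t=21: "11"  (len 2)
t=22: "101"  (len 3)
t=23: "011"  (len 3)
t=24: "11"  (len 2)

11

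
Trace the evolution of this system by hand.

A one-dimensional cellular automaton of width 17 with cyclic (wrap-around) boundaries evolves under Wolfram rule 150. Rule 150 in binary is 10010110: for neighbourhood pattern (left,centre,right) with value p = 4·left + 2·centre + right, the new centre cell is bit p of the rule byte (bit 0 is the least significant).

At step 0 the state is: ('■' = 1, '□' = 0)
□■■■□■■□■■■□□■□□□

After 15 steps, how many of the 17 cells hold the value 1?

[0] □■■■□■■□■■■□□■□□□
[1] ■□■□□□□□□■□■■■■□□
[2] ■□■■□□□□■■□□■■□■■
[3] □□□□■□□■□□■■□□□□■
[4] ■□□■■■■■■■□□■□□■■
[5] □■■□■■■■■□■■■■■□■
[6] □□□□□■■■□□□■■■□□■
[7] ■□□□■□■□■□■□■□■■■
[8] □■□■■□■□■□■□■□□■■
[9] □■□□□□■□■□■□■■■□□
[10] ■■■□□■■□■□■□□■□■□
[11] □■□■■□□□■□■■■■□■□
[12] ■■□□□■□■■□□■■□□■■
[13] ■□■□■■□□□■■□□■■□■
[14] □□■□□□■□■□□■■□□□□
[15] □■■■□■■□■■■□□■□□□

9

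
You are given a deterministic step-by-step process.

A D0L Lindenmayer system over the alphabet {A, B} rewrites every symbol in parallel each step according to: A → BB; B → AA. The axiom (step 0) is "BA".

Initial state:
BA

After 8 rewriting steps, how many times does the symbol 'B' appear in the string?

256

step 0: BA
step 1: AABB
step 2: BBBBAAAA
step 3: AAAAAAAABBBBBBBB
step 4: BBBBBBBBBBBBBBBBAAAAAAAAAAAAAAAA
step 5: AAAAAAAAAAAAAAAAAAAAAAAAAAAAAAAABBBBBBBBBBBBBBBBBBBBBBBBBBBBBBBB
step 6: BBBBBBBBBBBBBBBBBBBBBBBBBBBBBBBBBBBBBBBBBBBBBBBBBBBBBBBBBB…AAAAAAAAAAAAAAAAAAAAAAAAAAAAAAAAAAAAAAAAAAAAAAAAAAAAAAAAAA  (len 128)
step 7: AAAAAAAAAAAAAAAAAAAAAAAAAAAAAAAAAAAAAAAAAAAAAAAAAAAAAAAAAA…BBBBBBBBBBBBBBBBBBBBBBBBBBBBBBBBBBBBBBBBBBBBBBBBBBBBBBBBBB  (len 256)
step 8: BBBBBBBBBBBBBBBBBBBBBBBBBBBBBBBBBBBBBBBBBBBBBBBBBBBBBBBBBB…AAAAAAAAAAAAAAAAAAAAAAAAAAAAAAAAAAAAAAAAAAAAAAAAAAAAAAAAAA  (len 512)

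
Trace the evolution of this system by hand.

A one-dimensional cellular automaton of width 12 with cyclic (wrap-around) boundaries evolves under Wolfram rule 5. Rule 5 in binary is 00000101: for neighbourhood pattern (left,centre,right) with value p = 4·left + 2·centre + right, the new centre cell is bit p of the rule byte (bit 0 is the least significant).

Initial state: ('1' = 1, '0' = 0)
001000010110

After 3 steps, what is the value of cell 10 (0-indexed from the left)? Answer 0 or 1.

t=0: 001000010110
t=1: 101011010000
t=2: 101000010110
t=3: 101011010000

0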